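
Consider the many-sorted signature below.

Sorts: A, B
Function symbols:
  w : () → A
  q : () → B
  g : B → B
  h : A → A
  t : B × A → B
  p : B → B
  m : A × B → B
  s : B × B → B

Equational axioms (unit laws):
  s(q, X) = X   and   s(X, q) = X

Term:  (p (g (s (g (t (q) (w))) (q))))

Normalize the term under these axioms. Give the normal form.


normal form = (p (g (g (t (q) (w)))))

1. (p (g (s (g (t (q) (w))) (q))))  →  (p (g (g (t (q) (w)))))


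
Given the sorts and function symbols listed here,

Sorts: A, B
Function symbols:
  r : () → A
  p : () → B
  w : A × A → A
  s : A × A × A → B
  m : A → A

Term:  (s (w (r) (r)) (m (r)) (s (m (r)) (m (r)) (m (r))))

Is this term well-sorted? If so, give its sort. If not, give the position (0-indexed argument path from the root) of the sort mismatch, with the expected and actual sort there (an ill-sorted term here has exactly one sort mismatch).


ill-sorted at position [2]: expected A, got B

    (r) : A
    (r) : A
  (w (r) (r)) : A
    (r) : A
  (m (r)) : A
      (r) : A
    (m (r)) : A
      (r) : A
    (m (r)) : A
      (r) : A
    (m (r)) : A
  (s (m (r)) (m (r)) (m (r))) : B
(s (w (r) (r)) (m (r)) (s (m (r)) (m (r)) (m (r)))) : ✗ arg 2 at [2] has sort B, expected A


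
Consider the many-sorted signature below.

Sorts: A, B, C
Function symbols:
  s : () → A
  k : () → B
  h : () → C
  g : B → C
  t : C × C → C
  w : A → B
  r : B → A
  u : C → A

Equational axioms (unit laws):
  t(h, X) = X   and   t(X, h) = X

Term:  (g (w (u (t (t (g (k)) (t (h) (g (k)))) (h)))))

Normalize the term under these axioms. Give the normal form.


1. (g (w (u (t (t (g (k)) (t (h) (g (k)))) (h)))))  →  (g (w (u (t (g (k)) (t (h) (g (k)))))))
2. (g (w (u (t (g (k)) (t (h) (g (k)))))))  →  (g (w (u (t (g (k)) (g (k))))))

normal form = (g (w (u (t (g (k)) (g (k))))))


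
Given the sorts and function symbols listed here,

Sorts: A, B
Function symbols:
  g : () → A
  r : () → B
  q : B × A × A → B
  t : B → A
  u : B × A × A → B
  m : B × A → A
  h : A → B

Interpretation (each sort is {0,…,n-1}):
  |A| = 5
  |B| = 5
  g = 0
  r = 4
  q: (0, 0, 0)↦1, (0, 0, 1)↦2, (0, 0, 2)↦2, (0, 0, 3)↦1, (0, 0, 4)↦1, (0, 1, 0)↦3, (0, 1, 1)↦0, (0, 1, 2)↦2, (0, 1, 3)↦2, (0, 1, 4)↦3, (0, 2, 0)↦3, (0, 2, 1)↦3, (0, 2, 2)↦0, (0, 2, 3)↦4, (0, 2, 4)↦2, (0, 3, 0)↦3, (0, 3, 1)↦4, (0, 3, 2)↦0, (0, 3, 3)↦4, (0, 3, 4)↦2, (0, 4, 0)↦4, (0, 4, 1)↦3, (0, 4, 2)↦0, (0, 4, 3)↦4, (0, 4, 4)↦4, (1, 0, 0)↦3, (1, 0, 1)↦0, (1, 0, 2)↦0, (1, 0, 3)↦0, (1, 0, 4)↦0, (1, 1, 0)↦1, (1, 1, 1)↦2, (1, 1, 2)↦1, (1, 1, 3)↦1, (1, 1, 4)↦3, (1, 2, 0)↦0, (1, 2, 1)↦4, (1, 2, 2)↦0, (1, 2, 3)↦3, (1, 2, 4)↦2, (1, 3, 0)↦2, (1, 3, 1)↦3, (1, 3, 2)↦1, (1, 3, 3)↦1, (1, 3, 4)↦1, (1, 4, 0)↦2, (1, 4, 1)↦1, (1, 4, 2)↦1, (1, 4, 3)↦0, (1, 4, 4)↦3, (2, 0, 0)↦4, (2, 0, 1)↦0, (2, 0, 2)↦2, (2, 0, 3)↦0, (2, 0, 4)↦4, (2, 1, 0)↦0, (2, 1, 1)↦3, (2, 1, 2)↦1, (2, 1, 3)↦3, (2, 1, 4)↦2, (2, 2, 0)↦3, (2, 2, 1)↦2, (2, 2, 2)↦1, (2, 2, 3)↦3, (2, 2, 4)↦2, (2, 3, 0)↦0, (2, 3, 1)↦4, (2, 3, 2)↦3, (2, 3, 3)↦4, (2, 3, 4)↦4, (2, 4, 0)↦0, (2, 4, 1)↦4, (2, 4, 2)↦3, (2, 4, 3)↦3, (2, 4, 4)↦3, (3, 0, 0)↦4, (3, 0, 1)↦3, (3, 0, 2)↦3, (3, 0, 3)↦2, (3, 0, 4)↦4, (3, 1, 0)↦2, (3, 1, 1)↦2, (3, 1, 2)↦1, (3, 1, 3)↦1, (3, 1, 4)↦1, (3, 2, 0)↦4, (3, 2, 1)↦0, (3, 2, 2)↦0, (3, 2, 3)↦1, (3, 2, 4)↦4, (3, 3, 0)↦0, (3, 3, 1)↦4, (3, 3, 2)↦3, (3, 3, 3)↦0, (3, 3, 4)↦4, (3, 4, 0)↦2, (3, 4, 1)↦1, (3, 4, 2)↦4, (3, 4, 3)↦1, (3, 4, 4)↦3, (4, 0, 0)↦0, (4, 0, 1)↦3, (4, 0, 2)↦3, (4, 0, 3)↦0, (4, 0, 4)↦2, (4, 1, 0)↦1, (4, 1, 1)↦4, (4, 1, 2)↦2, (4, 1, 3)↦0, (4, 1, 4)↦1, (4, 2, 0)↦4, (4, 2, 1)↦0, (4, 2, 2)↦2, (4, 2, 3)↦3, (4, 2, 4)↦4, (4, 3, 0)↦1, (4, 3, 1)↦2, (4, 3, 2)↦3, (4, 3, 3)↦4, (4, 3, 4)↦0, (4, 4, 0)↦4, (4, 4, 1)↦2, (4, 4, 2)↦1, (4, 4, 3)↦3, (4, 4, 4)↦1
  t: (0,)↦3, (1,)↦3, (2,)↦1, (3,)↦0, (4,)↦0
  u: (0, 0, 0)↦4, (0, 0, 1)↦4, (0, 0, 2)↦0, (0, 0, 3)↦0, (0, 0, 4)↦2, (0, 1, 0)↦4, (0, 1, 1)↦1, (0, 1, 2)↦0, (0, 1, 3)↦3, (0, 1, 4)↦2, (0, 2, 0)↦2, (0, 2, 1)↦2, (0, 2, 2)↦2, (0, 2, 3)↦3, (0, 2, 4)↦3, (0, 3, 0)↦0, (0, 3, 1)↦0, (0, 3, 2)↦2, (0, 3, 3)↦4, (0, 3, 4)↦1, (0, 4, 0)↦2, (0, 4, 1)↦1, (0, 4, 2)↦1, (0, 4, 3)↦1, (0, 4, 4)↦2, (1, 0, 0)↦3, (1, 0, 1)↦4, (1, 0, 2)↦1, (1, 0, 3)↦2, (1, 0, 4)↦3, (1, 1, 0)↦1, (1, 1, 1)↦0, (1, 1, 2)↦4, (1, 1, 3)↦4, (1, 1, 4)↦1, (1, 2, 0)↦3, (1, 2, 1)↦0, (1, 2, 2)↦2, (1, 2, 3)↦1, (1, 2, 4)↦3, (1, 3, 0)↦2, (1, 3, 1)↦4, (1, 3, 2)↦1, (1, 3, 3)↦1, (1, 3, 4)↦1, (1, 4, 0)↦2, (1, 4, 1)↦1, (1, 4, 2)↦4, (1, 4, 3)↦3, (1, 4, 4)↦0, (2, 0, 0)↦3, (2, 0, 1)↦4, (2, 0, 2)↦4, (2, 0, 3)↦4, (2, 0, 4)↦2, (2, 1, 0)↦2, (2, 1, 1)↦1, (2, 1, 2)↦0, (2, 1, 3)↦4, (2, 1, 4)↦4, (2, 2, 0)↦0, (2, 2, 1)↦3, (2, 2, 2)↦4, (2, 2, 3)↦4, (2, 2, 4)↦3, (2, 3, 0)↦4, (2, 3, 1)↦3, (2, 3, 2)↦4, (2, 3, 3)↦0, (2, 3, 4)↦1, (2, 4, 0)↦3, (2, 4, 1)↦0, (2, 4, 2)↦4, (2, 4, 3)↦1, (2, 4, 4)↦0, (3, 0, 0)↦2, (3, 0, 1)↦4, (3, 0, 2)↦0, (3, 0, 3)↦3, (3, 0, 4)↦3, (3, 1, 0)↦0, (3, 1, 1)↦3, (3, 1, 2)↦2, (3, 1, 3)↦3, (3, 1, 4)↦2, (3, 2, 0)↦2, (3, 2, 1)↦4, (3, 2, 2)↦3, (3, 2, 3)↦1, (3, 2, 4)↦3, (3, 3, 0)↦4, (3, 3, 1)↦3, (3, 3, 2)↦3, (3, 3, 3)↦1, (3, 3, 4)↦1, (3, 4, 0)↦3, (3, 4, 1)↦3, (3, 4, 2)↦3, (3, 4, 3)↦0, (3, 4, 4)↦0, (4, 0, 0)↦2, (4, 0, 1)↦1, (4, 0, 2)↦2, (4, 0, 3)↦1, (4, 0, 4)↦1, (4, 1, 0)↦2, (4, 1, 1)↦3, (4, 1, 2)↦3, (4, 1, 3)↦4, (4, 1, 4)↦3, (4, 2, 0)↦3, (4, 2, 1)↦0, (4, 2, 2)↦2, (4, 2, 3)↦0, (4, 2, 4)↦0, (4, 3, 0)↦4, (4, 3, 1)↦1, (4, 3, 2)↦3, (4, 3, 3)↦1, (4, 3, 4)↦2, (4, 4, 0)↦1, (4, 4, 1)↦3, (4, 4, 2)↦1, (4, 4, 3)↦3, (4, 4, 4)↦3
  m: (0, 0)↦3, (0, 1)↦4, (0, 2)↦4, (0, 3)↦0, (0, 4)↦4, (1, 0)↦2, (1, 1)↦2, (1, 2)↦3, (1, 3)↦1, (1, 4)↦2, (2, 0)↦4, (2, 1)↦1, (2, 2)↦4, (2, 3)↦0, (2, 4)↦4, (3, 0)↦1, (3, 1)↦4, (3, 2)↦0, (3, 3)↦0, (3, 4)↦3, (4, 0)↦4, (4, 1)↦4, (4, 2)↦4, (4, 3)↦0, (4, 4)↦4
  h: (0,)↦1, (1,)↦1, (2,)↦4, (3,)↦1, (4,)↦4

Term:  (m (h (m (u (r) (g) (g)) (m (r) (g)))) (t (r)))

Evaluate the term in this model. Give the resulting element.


value = 4

  r = 4
  g = 0
  g = 0
  (u (r) (g) (g)) = u(4, 0, 0) = 2
  r = 4
  g = 0
  (m (r) (g)) = m(4, 0) = 4
  (m (u (r) (g) (g)) (m (r) (g))) = m(2, 4) = 4
  (h (m (u (r) (g) (g)) (m (r) (g)))) = h(4,) = 4
  r = 4
  (t (r)) = t(4,) = 0
  (m (h (m (u (r) (g) (g)) (m (r) (g)))) (t (r))) = m(4, 0) = 4


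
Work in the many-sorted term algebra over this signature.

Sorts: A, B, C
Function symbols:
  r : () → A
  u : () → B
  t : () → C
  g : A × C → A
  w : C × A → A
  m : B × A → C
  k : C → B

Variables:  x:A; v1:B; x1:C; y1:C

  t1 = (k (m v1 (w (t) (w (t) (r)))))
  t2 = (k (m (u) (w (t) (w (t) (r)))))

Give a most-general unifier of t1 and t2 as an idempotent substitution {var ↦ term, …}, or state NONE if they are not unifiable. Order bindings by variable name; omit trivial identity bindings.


{v1 ↦ (u)}


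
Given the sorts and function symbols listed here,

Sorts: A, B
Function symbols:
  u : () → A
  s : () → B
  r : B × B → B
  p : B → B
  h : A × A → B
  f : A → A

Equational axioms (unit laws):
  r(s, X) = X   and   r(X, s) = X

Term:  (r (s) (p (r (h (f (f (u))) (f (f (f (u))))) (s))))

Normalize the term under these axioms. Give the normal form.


normal form = (p (h (f (f (u))) (f (f (f (u))))))

1. (r (s) (p (r (h (f (f (u))) (f (f (f (u))))) (s))))  →  (p (r (h (f (f (u))) (f (f (f (u))))) (s)))
2. (p (r (h (f (f (u))) (f (f (f (u))))) (s)))  →  (p (h (f (f (u))) (f (f (f (u))))))


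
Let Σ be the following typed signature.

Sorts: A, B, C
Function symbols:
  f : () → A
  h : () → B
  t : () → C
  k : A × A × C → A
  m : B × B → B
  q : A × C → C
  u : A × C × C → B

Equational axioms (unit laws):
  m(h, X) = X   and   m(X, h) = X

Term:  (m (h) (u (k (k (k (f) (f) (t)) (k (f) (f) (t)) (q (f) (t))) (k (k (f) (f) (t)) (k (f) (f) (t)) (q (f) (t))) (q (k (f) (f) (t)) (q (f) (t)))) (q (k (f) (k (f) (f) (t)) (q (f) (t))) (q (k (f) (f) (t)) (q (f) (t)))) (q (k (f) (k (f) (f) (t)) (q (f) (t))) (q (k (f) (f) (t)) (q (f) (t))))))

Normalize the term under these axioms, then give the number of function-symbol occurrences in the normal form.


1. (m (h) (u (k (k (k (f) (f) (t)) (k (f) (f) (t)) (q (f) (t))) (k (k (f) (f) (t)) (k (f) (f) (t)) (q (f) (t))) (q (k (f) (f) (t)) (q (f) (t)))) (q (k (f) (k (f) (f) (t)) (q (f) (t))) (q (k (f) (f) (t)) (q (f) (t)))) (q (k (f) (k (f) (f) (t)) (q (f) (t))) (q (k (f) (f) (t)) (q (f) (t))))))  →  (u (k (k (k (f) (f) (t)) (k (f) (f) (t)) (q (f) (t))) (k (k (f) (f) (t)) (k (f) (f) (t)) (q (f) (t))) (q (k (f) (f) (t)) (q (f) (t)))) (q (k (f) (k (f) (f) (t)) (q (f) (t))) (q (k (f) (f) (t)) (q (f) (t)))) (q (k (f) (k (f) (f) (t)) (q (f) (t))) (q (k (f) (f) (t)) (q (f) (t)))))
normal form: (u (k (k (k (f) (f) (t)) (k (f) (f) (t)) (q (f) (t))) (k (k (f) (f) (t)) (k (f) (f) (t)) (q (f) (t))) (q (k (f) (f) (t)) (q (f) (t)))) (q (k (f) (k (f) (f) (t)) (q (f) (t))) (q (k (f) (f) (t)) (q (f) (t)))) (q (k (f) (k (f) (f) (t)) (q (f) (t))) (q (k (f) (f) (t)) (q (f) (t)))))

size = 70


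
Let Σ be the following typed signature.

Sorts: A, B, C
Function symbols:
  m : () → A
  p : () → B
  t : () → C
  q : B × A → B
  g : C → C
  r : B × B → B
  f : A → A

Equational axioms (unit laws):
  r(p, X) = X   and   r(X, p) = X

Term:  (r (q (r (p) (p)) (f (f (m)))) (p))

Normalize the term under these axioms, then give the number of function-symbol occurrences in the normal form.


1. (r (q (r (p) (p)) (f (f (m)))) (p))  →  (q (r (p) (p)) (f (f (m))))
2. (q (r (p) (p)) (f (f (m))))  →  (q (p) (f (f (m))))
normal form: (q (p) (f (f (m))))

size = 5


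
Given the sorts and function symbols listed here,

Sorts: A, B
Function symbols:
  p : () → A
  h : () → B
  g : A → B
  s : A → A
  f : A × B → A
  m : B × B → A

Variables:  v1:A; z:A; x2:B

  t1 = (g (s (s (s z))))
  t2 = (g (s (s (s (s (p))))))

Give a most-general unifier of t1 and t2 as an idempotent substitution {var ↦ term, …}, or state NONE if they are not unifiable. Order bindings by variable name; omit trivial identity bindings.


{z ↦ (s (p))}


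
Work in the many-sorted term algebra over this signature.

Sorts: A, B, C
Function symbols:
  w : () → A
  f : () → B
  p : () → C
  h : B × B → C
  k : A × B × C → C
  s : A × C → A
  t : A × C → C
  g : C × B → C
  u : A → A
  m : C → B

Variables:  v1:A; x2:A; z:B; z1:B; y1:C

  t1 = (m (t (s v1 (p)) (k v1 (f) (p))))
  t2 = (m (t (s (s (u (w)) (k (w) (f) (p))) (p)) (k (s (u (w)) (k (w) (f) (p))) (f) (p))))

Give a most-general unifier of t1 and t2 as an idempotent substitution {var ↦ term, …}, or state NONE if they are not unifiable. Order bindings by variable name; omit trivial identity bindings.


{v1 ↦ (s (u (w)) (k (w) (f) (p)))}


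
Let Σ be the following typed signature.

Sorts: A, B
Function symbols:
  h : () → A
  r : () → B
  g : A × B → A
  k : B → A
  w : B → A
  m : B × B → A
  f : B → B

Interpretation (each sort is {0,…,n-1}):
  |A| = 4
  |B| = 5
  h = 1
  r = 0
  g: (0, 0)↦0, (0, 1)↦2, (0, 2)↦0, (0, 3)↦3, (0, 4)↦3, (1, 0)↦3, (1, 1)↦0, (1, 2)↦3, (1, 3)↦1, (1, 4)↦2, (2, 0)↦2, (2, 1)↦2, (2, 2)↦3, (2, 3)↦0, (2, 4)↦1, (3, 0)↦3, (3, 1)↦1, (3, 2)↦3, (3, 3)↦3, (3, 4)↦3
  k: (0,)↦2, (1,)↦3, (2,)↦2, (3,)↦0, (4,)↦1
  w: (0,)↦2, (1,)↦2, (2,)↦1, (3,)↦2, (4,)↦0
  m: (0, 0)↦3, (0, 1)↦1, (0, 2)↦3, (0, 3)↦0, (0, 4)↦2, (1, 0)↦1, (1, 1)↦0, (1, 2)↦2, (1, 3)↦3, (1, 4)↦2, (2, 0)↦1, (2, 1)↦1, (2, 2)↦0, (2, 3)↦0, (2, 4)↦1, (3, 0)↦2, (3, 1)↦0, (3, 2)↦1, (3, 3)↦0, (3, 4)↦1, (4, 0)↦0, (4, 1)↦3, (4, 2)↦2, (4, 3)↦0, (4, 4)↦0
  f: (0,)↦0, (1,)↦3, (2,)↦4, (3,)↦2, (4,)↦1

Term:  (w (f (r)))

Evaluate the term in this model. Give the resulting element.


  r = 0
  (f (r)) = f(0,) = 0
  (w (f (r))) = w(0,) = 2

value = 2


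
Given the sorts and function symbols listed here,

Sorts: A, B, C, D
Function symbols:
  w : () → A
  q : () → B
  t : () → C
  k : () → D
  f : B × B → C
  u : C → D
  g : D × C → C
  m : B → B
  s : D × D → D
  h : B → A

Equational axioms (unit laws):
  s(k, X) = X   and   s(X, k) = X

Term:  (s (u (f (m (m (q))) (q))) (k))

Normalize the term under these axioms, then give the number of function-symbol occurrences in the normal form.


size = 6

1. (s (u (f (m (m (q))) (q))) (k))  →  (u (f (m (m (q))) (q)))
normal form: (u (f (m (m (q))) (q)))


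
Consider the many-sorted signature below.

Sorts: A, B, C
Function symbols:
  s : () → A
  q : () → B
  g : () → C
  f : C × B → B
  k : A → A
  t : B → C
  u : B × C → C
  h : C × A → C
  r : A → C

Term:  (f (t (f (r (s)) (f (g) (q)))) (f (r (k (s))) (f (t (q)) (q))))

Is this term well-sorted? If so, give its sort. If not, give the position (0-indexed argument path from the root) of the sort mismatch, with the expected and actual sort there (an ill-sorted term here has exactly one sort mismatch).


well-sorted; sort = B

        (s) : A
      (r (s)) : C
        (g) : C
        (q) : B
      (f (g) (q)) : B
    (f (r (s)) (f (g) (q))) : B
  (t (f (r (s)) (f (g) (q)))) : C
        (s) : A
      (k (s)) : A
    (r (k (s))) : C
        (q) : B
      (t (q)) : C
      (q) : B
    (f (t (q)) (q)) : B
  (f (r (k (s))) (f (t (q)) (q))) : B
(f (t (f (r (s)) (f (g) (q)))) (f (r (k (s))) (f (t (q)) (q)))) : B


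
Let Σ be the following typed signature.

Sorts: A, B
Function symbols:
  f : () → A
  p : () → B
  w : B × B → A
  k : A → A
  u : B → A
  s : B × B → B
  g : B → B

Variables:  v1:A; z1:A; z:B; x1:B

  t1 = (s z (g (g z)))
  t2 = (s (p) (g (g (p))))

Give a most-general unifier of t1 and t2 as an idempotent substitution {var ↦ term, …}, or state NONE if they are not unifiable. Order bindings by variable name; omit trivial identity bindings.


{z ↦ (p)}


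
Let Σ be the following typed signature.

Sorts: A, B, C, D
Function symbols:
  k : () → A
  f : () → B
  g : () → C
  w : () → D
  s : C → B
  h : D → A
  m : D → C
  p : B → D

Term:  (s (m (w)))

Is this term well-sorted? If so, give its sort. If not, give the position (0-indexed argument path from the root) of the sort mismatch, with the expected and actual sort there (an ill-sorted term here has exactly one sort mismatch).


well-sorted; sort = B

    (w) : D
  (m (w)) : C
(s (m (w))) : B


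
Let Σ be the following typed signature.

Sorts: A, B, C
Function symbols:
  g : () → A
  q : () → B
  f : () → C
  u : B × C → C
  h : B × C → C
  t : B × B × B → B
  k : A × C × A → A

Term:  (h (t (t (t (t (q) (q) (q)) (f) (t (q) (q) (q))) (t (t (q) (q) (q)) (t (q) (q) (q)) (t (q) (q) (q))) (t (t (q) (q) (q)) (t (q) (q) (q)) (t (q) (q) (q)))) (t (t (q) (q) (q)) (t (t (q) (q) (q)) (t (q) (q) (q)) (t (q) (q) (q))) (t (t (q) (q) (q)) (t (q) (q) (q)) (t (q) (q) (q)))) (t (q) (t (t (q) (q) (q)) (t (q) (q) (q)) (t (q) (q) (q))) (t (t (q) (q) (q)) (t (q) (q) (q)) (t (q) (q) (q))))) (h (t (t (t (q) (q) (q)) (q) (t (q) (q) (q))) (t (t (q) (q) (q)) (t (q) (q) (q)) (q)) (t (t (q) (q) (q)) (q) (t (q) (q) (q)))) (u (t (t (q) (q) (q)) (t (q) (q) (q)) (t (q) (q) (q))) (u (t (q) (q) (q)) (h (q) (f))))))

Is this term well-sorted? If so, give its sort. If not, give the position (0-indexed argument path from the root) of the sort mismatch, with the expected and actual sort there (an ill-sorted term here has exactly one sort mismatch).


ill-sorted at position [0, 0, 0, 1]: expected B, got C

          (q) : B
          (q) : B
          (q) : B
        (t (q) (q) (q)) : B
        (f) : C
          (q) : B
          (q) : B
          (q) : B
        (t (q) (q) (q)) : B
      (t (t (q) (q) (q)) (f) (t (q) (q) (q))) : ✗ arg 1 at [0, 0, 0, 1] has sort C, expected B
          (q) : B
          (q) : B
          (q) : B
        (t (q) (q) (q)) : B
          (q) : B
          (q) : B
          (q) : B
        (t (q) (q) (q)) : B
          (q) : B
          (q) : B
          (q) : B
        (t (q) (q) (q)) : B
      (t (t (q) (q) (q)) (t (q) (q) (q)) (t (q) (q) (q))) : B
          (q) : B
          (q) : B
          (q) : B
        (t (q) (q) (q)) : B
          (q) : B
          (q) : B
          (q) : B
        (t (q) (q) (q)) : B
          (q) : B
          (q) : B
          (q) : B
        (t (q) (q) (q)) : B
      (t (t (q) (q) (q)) (t (q) (q) (q)) (t (q) (q) (q))) : B
        (q) : B
        (q) : B
        (q) : B
      (t (q) (q) (q)) : B
          (q) : B
          (q) : B
          (q) : B
        (t (q) (q) (q)) : B
          (q) : B
          (q) : B
          (q) : B
        (t (q) (q) (q)) : B
          (q) : B
          (q) : B
          (q) : B
        (t (q) (q) (q)) : B
      (t (t (q) (q) (q)) (t (q) (q) (q)) (t (q) (q) (q))) : B
          (q) : B
          (q) : B
          (q) : B
        (t (q) (q) (q)) : B
          (q) : B
          (q) : B
          (q) : B
        (t (q) (q) (q)) : B
          (q) : B
          (q) : B
          (q) : B
        (t (q) (q) (q)) : B
      (t (t (q) (q) (q)) (t (q) (q) (q)) (t (q) (q) (q))) : B
    (t (t (q) (q) (q)) (t (t (q) (q) (q)) (t (q) (q) (q)) (t (q) (q) (q))) (t (t (q) (q) (q)) (t (q) (q) (q)) (t (q) (q) (q)))) : B
      (q) : B
          (q) : B
          (q) : B
          (q) : B
        (t (q) (q) (q)) : B
          (q) : B
          (q) : B
          (q) : B
        (t (q) (q) (q)) : B
          (q) : B
          (q) : B
          (q) : B
        (t (q) (q) (q)) : B
      (t (t (q) (q) (q)) (t (q) (q) (q)) (t (q) (q) (q))) : B
          (q) : B
          (q) : B
          (q) : B
        (t (q) (q) (q)) : B
          (q) : B
          (q) : B
          (q) : B
        (t (q) (q) (q)) : B
          (q) : B
          (q) : B
          (q) : B
        (t (q) (q) (q)) : B
      (t (t (q) (q) (q)) (t (q) (q) (q)) (t (q) (q) (q))) : B
    (t (q) (t (t (q) (q) (q)) (t (q) (q) (q)) (t (q) (q) (q))) (t (t (q) (q) (q)) (t (q) (q) (q)) (t (q) (q) (q)))) : B
          (q) : B
          (q) : B
          (q) : B
        (t (q) (q) (q)) : B
        (q) : B
          (q) : B
          (q) : B
          (q) : B
        (t (q) (q) (q)) : B
      (t (t (q) (q) (q)) (q) (t (q) (q) (q))) : B
          (q) : B
          (q) : B
          (q) : B
        (t (q) (q) (q)) : B
          (q) : B
          (q) : B
          (q) : B
        (t (q) (q) (q)) : B
        (q) : B
      (t (t (q) (q) (q)) (t (q) (q) (q)) (q)) : B
          (q) : B
          (q) : B
          (q) : B
        (t (q) (q) (q)) : B
        (q) : B
          (q) : B
          (q) : B
          (q) : B
        (t (q) (q) (q)) : B
      (t (t (q) (q) (q)) (q) (t (q) (q) (q))) : B
    (t (t (t (q) (q) (q)) (q) (t (q) (q) (q))) (t (t (q) (q) (q)) (t (q) (q) (q)) (q)) (t (t (q) (q) (q)) (q) (t (q) (q) (q)))) : B
          (q) : B
          (q) : B
          (q) : B
        (t (q) (q) (q)) : B
          (q) : B
          (q) : B
          (q) : B
        (t (q) (q) (q)) : B
          (q) : B
          (q) : B
          (q) : B
        (t (q) (q) (q)) : B
      (t (t (q) (q) (q)) (t (q) (q) (q)) (t (q) (q) (q))) : B
          (q) : B
          (q) : B
          (q) : B
        (t (q) (q) (q)) : B
          (q) : B
          (f) : C
        (h (q) (f)) : C
      (u (t (q) (q) (q)) (h (q) (f))) : C
    (u (t (t (q) (q) (q)) (t (q) (q) (q)) (t (q) (q) (q))) (u (t (q) (q) (q)) (h (q) (f)))) : C
  (h (t (t (t (q) (q) (q)) (q) (t (q) (q) (q))) (t (t (q) (q) (q)) (t (q) (q) (q)) (q)) (t (t (q) (q) (q)) (q) (t (q) (q) (q)))) (u (t (t (q) (q) (q)) (t (q) (q) (q)) (t (q) (q) (q))) (u (t (q) (q) (q)) (h (q) (f))))) : C


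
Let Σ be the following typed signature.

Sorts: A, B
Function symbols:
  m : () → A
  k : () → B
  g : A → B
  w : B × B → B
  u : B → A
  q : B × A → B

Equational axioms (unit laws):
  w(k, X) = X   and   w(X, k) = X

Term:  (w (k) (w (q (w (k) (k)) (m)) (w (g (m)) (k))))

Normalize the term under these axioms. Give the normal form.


1. (w (k) (w (q (w (k) (k)) (m)) (w (g (m)) (k))))  →  (w (q (w (k) (k)) (m)) (w (g (m)) (k)))
2. (w (q (w (k) (k)) (m)) (w (g (m)) (k)))  →  (w (q (k) (m)) (w (g (m)) (k)))
3. (w (q (k) (m)) (w (g (m)) (k)))  →  (w (q (k) (m)) (g (m)))

normal form = (w (q (k) (m)) (g (m)))


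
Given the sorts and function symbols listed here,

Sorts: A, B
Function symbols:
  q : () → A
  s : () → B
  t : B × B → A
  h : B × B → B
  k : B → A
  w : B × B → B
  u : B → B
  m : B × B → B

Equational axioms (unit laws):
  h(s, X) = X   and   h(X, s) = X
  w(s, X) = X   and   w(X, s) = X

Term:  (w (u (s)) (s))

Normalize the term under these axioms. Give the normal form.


1. (w (u (s)) (s))  →  (u (s))

normal form = (u (s))


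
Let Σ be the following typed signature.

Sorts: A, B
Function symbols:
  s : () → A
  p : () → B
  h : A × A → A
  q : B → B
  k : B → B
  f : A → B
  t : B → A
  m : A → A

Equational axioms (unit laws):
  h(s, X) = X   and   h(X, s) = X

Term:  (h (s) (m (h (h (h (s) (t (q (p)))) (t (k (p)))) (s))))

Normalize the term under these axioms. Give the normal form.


normal form = (m (h (t (q (p))) (t (k (p)))))

1. (h (s) (m (h (h (h (s) (t (q (p)))) (t (k (p)))) (s))))  →  (m (h (h (h (s) (t (q (p)))) (t (k (p)))) (s)))
2. (m (h (h (h (s) (t (q (p)))) (t (k (p)))) (s)))  →  (m (h (h (s) (t (q (p)))) (t (k (p)))))
3. (m (h (h (s) (t (q (p)))) (t (k (p)))))  →  (m (h (t (q (p))) (t (k (p)))))


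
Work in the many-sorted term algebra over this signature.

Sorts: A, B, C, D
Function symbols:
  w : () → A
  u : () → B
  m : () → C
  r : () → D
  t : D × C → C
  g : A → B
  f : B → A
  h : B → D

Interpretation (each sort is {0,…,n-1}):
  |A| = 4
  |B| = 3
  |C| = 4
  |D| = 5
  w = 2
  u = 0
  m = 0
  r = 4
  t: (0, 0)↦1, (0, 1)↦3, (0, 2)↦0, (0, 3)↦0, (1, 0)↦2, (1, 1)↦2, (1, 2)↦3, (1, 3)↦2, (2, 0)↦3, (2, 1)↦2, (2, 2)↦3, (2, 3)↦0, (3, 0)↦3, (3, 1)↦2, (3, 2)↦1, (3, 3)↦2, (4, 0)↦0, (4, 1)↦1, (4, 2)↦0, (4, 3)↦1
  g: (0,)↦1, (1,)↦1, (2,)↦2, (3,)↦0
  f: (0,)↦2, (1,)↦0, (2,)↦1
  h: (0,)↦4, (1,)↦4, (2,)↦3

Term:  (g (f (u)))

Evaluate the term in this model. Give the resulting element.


value = 2

  u = 0
  (f (u)) = f(0,) = 2
  (g (f (u))) = g(2,) = 2


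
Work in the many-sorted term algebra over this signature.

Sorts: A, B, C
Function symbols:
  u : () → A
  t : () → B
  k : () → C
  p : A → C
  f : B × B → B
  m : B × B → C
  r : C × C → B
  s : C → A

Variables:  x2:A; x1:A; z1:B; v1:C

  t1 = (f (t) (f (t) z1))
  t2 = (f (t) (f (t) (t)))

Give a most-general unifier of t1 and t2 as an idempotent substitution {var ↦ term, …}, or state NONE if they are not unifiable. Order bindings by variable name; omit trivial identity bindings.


{z1 ↦ (t)}


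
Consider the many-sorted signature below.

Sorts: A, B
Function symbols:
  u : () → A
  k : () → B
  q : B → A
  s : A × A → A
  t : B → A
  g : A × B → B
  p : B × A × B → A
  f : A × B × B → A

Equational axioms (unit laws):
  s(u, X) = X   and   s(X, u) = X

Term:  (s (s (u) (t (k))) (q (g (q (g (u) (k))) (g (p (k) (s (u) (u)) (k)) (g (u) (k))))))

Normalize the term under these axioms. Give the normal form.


1. (s (s (u) (t (k))) (q (g (q (g (u) (k))) (g (p (k) (s (u) (u)) (k)) (g (u) (k))))))  →  (s (t (k)) (q (g (q (g (u) (k))) (g (p (k) (s (u) (u)) (k)) (g (u) (k))))))
2. (s (t (k)) (q (g (q (g (u) (k))) (g (p (k) (s (u) (u)) (k)) (g (u) (k))))))  →  (s (t (k)) (q (g (q (g (u) (k))) (g (p (k) (u) (k)) (g (u) (k))))))

normal form = (s (t (k)) (q (g (q (g (u) (k))) (g (p (k) (u) (k)) (g (u) (k))))))


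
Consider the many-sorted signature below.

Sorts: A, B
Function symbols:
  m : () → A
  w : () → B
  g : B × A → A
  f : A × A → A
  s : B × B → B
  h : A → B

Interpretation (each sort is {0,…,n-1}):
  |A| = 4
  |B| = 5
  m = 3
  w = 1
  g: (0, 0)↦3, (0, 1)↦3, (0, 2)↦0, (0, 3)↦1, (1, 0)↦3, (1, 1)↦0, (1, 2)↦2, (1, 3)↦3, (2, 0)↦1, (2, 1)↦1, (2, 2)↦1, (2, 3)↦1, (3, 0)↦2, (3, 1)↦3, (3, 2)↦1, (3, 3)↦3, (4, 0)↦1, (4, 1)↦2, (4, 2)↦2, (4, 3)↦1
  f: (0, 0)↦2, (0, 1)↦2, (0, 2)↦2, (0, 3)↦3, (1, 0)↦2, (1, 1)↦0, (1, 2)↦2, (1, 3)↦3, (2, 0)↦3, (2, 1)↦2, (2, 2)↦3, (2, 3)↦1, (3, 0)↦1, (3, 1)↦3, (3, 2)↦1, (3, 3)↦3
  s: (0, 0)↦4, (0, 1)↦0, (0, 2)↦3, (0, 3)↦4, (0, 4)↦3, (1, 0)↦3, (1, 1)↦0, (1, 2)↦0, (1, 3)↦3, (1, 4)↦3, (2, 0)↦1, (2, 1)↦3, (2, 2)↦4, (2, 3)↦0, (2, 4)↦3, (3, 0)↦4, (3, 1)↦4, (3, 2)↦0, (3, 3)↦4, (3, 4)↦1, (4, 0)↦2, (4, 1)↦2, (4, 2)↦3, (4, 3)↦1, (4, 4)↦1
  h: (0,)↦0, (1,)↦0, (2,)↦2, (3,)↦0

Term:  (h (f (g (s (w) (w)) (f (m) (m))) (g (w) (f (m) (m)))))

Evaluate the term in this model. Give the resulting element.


  w = 1
  w = 1
  (s (w) (w)) = s(1, 1) = 0
  m = 3
  m = 3
  (f (m) (m)) = f(3, 3) = 3
  (g (s (w) (w)) (f (m) (m))) = g(0, 3) = 1
  w = 1
  m = 3
  m = 3
  (f (m) (m)) = f(3, 3) = 3
  (g (w) (f (m) (m))) = g(1, 3) = 3
  (f (g (s (w) (w)) (f (m) (m))) (g (w) (f (m) (m)))) = f(1, 3) = 3
  (h (f (g (s (w) (w)) (f (m) (m))) (g (w) (f (m) (m))))) = h(3,) = 0

value = 0


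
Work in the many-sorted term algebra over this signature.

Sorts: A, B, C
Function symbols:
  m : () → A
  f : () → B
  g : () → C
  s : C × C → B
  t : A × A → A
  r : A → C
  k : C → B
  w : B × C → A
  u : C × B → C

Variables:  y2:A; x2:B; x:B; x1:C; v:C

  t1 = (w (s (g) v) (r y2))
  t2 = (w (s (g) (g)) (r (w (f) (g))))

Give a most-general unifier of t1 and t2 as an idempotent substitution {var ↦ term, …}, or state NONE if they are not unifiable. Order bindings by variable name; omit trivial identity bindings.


{v ↦ (g), y2 ↦ (w (f) (g))}


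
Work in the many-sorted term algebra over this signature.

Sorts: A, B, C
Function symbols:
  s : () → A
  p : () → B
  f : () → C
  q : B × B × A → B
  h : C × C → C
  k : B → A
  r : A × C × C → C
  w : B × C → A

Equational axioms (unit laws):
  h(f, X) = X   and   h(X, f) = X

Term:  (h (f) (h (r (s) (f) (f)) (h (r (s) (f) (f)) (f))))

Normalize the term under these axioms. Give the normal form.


1. (h (f) (h (r (s) (f) (f)) (h (r (s) (f) (f)) (f))))  →  (h (r (s) (f) (f)) (h (r (s) (f) (f)) (f)))
2. (h (r (s) (f) (f)) (h (r (s) (f) (f)) (f)))  →  (h (r (s) (f) (f)) (r (s) (f) (f)))

normal form = (h (r (s) (f) (f)) (r (s) (f) (f)))


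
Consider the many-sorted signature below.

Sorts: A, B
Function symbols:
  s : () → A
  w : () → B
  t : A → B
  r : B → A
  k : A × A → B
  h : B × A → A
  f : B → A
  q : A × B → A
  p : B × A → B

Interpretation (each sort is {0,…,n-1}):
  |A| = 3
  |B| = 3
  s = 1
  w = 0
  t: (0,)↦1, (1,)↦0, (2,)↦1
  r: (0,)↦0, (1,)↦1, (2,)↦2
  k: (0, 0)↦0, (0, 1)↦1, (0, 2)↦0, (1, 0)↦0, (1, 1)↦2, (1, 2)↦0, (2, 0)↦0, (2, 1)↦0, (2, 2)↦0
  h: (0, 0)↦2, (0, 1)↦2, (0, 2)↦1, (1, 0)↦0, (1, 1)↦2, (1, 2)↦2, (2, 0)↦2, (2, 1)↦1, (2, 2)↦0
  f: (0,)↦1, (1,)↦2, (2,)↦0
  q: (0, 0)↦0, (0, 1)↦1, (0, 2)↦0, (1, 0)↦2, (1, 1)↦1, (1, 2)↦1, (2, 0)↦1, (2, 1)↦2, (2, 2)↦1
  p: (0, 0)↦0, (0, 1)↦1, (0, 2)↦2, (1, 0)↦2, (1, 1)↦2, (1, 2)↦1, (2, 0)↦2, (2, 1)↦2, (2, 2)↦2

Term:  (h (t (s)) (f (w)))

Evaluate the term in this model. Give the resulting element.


  s = 1
  (t (s)) = t(1,) = 0
  w = 0
  (f (w)) = f(0,) = 1
  (h (t (s)) (f (w))) = h(0, 1) = 2

value = 2


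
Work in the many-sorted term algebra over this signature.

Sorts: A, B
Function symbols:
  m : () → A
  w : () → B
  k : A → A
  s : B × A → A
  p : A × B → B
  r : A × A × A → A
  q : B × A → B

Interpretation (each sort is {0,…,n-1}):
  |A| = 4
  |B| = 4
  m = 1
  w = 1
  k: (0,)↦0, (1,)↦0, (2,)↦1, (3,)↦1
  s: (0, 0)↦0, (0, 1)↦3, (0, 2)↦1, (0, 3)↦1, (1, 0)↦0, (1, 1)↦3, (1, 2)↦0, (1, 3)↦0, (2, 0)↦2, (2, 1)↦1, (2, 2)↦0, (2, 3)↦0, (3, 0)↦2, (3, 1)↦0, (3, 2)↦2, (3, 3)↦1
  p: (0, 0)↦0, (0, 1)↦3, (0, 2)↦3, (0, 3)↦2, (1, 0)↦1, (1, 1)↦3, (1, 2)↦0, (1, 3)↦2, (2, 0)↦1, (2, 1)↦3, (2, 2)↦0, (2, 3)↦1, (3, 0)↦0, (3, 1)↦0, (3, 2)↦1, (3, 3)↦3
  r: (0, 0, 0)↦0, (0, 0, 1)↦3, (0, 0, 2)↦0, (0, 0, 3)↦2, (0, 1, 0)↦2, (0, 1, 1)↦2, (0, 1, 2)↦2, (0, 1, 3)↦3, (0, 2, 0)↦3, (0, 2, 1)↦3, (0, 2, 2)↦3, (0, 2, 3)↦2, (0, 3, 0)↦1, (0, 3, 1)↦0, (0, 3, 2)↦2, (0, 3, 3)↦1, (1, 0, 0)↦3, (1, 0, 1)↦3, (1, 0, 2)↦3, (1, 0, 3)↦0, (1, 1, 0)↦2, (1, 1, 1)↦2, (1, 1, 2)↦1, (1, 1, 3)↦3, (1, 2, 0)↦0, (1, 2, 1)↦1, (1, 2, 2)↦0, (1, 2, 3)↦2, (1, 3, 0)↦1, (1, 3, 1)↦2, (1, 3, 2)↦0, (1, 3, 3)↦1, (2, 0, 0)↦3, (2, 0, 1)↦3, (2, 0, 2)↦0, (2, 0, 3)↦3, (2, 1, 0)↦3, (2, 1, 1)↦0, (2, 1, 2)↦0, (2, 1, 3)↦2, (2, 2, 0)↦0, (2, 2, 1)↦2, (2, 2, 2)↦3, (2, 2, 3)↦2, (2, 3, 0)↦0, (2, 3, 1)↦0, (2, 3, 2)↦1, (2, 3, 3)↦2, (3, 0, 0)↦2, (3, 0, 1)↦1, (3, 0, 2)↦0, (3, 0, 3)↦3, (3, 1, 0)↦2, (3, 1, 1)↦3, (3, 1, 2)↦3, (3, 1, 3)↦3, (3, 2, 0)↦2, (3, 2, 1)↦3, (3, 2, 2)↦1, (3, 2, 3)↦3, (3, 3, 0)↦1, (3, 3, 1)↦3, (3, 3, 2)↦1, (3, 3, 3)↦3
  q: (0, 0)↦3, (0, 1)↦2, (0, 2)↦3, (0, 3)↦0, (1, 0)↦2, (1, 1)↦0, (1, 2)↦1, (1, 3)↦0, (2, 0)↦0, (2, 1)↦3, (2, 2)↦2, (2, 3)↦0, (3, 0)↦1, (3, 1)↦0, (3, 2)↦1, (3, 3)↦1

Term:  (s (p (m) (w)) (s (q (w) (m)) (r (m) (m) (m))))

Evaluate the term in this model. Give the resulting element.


value = 0

  m = 1
  w = 1
  (p (m) (w)) = p(1, 1) = 3
  w = 1
  m = 1
  (q (w) (m)) = q(1, 1) = 0
  m = 1
  m = 1
  m = 1
  (r (m) (m) (m)) = r(1, 1, 1) = 2
  (s (q (w) (m)) (r (m) (m) (m))) = s(0, 2) = 1
  (s (p (m) (w)) (s (q (w) (m)) (r (m) (m) (m)))) = s(3, 1) = 0


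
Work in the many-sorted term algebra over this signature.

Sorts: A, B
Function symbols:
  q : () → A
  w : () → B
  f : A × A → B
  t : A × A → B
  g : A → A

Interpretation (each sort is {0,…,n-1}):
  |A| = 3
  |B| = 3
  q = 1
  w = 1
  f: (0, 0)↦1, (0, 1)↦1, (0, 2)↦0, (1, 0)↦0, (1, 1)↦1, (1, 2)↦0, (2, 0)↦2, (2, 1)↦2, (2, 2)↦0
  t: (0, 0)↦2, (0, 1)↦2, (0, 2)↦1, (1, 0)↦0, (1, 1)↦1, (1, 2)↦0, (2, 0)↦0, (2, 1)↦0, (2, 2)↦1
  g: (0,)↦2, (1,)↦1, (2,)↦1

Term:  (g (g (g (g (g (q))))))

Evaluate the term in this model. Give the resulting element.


  q = 1
  (g (q)) = g(1,) = 1
  (g (g (q))) = g(1,) = 1
  (g (g (g (q)))) = g(1,) = 1
  (g (g (g (g (q))))) = g(1,) = 1
  (g (g (g (g (g (q)))))) = g(1,) = 1

value = 1


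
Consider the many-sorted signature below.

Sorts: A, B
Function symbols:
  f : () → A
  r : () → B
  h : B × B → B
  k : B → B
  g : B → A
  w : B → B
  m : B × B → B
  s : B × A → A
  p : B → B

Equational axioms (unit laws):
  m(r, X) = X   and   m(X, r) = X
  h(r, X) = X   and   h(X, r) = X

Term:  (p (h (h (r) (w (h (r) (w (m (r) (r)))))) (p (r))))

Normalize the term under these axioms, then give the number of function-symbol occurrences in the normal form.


size = 7

1. (p (h (h (r) (w (h (r) (w (m (r) (r)))))) (p (r))))  →  (p (h (w (h (r) (w (m (r) (r))))) (p (r))))
2. (p (h (w (h (r) (w (m (r) (r))))) (p (r))))  →  (p (h (w (w (m (r) (r)))) (p (r))))
3. (p (h (w (w (m (r) (r)))) (p (r))))  →  (p (h (w (w (r))) (p (r))))
normal form: (p (h (w (w (r))) (p (r))))


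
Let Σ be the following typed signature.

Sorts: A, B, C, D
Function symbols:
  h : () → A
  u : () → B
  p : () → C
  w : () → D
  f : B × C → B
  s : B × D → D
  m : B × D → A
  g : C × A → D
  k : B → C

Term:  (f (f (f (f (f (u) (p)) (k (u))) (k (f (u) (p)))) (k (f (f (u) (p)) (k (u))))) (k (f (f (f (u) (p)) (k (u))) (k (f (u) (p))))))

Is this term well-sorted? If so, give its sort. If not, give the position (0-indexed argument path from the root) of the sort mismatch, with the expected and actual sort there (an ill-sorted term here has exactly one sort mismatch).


well-sorted; sort = B

          (u) : B
          (p) : C
        (f (u) (p)) : B
          (u) : B
        (k (u)) : C
      (f (f (u) (p)) (k (u))) : B
          (u) : B
          (p) : C
        (f (u) (p)) : B
      (k (f (u) (p))) : C
    (f (f (f (u) (p)) (k (u))) (k (f (u) (p)))) : B
          (u) : B
          (p) : C
        (f (u) (p)) : B
          (u) : B
        (k (u)) : C
      (f (f (u) (p)) (k (u))) : B
    (k (f (f (u) (p)) (k (u)))) : C
  (f (f (f (f (u) (p)) (k (u))) (k (f (u) (p)))) (k (f (f (u) (p)) (k (u))))) : B
          (u) : B
          (p) : C
        (f (u) (p)) : B
          (u) : B
        (k (u)) : C
      (f (f (u) (p)) (k (u))) : B
          (u) : B
          (p) : C
        (f (u) (p)) : B
      (k (f (u) (p))) : C
    (f (f (f (u) (p)) (k (u))) (k (f (u) (p)))) : B
  (k (f (f (f (u) (p)) (k (u))) (k (f (u) (p))))) : C
(f (f (f (f (f (u) (p)) (k (u))) (k (f (u) (p)))) (k (f (f (u) (p)) (k (u))))) (k (f (f (f (u) (p)) (k (u))) (k (f (u) (p)))))) : B


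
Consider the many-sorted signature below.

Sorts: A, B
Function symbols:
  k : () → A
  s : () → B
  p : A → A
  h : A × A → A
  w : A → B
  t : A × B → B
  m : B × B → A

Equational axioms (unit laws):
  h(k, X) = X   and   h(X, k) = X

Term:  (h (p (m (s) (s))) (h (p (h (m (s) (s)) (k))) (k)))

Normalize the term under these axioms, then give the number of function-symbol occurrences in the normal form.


1. (h (p (m (s) (s))) (h (p (h (m (s) (s)) (k))) (k)))  →  (h (p (m (s) (s))) (p (h (m (s) (s)) (k))))
2. (h (p (m (s) (s))) (p (h (m (s) (s)) (k))))  →  (h (p (m (s) (s))) (p (m (s) (s))))
normal form: (h (p (m (s) (s))) (p (m (s) (s))))

size = 9


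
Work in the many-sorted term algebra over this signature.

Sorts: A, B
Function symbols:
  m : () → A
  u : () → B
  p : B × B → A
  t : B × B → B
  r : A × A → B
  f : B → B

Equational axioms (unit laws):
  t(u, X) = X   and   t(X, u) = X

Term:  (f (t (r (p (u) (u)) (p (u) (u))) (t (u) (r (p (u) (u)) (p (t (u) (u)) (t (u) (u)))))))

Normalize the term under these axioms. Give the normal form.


1. (f (t (r (p (u) (u)) (p (u) (u))) (t (u) (r (p (u) (u)) (p (t (u) (u)) (t (u) (u)))))))  →  (f (t (r (p (u) (u)) (p (u) (u))) (r (p (u) (u)) (p (t (u) (u)) (t (u) (u))))))
2. (f (t (r (p (u) (u)) (p (u) (u))) (r (p (u) (u)) (p (t (u) (u)) (t (u) (u))))))  →  (f (t (r (p (u) (u)) (p (u) (u))) (r (p (u) (u)) (p (u) (t (u) (u))))))
3. (f (t (r (p (u) (u)) (p (u) (u))) (r (p (u) (u)) (p (u) (t (u) (u))))))  →  (f (t (r (p (u) (u)) (p (u) (u))) (r (p (u) (u)) (p (u) (u)))))

normal form = (f (t (r (p (u) (u)) (p (u) (u))) (r (p (u) (u)) (p (u) (u)))))


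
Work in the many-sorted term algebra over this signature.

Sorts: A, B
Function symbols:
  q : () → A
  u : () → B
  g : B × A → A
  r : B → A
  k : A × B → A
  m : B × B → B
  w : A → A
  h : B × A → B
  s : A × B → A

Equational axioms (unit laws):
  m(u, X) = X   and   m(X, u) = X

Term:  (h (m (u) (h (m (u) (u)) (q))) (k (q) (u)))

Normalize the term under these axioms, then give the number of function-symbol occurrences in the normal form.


size = 7

1. (h (m (u) (h (m (u) (u)) (q))) (k (q) (u)))  →  (h (h (m (u) (u)) (q)) (k (q) (u)))
2. (h (h (m (u) (u)) (q)) (k (q) (u)))  →  (h (h (u) (q)) (k (q) (u)))
normal form: (h (h (u) (q)) (k (q) (u)))


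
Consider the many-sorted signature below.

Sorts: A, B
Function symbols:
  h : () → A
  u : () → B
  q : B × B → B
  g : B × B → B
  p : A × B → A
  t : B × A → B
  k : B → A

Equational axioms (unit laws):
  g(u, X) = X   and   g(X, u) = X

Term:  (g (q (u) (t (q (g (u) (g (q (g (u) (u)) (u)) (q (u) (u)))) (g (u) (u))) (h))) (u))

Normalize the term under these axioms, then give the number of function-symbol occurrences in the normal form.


size = 13

1. (g (q (u) (t (q (g (u) (g (q (g (u) (u)) (u)) (q (u) (u)))) (g (u) (u))) (h))) (u))  →  (q (u) (t (q (g (u) (g (q (g (u) (u)) (u)) (q (u) (u)))) (g (u) (u))) (h)))
2. (q (u) (t (q (g (u) (g (q (g (u) (u)) (u)) (q (u) (u)))) (g (u) (u))) (h)))  →  (q (u) (t (q (g (q (g (u) (u)) (u)) (q (u) (u))) (g (u) (u))) (h)))
3. (q (u) (t (q (g (q (g (u) (u)) (u)) (q (u) (u))) (g (u) (u))) (h)))  →  (q (u) (t (q (g (q (u) (u)) (q (u) (u))) (g (u) (u))) (h)))
4. (q (u) (t (q (g (q (u) (u)) (q (u) (u))) (g (u) (u))) (h)))  →  (q (u) (t (q (g (q (u) (u)) (q (u) (u))) (u)) (h)))
normal form: (q (u) (t (q (g (q (u) (u)) (q (u) (u))) (u)) (h)))


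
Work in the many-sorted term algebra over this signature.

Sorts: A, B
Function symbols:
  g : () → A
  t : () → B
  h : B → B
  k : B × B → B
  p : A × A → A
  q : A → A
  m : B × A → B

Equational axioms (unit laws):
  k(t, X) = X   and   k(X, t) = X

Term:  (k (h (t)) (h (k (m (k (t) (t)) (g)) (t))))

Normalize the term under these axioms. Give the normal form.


1. (k (h (t)) (h (k (m (k (t) (t)) (g)) (t))))  →  (k (h (t)) (h (m (k (t) (t)) (g))))
2. (k (h (t)) (h (m (k (t) (t)) (g))))  →  (k (h (t)) (h (m (t) (g))))

normal form = (k (h (t)) (h (m (t) (g))))


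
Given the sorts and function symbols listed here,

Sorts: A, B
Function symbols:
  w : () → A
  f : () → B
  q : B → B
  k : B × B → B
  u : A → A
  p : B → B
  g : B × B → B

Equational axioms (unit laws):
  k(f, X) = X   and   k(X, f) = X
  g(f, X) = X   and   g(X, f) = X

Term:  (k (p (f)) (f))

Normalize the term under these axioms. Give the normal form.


1. (k (p (f)) (f))  →  (p (f))

normal form = (p (f))


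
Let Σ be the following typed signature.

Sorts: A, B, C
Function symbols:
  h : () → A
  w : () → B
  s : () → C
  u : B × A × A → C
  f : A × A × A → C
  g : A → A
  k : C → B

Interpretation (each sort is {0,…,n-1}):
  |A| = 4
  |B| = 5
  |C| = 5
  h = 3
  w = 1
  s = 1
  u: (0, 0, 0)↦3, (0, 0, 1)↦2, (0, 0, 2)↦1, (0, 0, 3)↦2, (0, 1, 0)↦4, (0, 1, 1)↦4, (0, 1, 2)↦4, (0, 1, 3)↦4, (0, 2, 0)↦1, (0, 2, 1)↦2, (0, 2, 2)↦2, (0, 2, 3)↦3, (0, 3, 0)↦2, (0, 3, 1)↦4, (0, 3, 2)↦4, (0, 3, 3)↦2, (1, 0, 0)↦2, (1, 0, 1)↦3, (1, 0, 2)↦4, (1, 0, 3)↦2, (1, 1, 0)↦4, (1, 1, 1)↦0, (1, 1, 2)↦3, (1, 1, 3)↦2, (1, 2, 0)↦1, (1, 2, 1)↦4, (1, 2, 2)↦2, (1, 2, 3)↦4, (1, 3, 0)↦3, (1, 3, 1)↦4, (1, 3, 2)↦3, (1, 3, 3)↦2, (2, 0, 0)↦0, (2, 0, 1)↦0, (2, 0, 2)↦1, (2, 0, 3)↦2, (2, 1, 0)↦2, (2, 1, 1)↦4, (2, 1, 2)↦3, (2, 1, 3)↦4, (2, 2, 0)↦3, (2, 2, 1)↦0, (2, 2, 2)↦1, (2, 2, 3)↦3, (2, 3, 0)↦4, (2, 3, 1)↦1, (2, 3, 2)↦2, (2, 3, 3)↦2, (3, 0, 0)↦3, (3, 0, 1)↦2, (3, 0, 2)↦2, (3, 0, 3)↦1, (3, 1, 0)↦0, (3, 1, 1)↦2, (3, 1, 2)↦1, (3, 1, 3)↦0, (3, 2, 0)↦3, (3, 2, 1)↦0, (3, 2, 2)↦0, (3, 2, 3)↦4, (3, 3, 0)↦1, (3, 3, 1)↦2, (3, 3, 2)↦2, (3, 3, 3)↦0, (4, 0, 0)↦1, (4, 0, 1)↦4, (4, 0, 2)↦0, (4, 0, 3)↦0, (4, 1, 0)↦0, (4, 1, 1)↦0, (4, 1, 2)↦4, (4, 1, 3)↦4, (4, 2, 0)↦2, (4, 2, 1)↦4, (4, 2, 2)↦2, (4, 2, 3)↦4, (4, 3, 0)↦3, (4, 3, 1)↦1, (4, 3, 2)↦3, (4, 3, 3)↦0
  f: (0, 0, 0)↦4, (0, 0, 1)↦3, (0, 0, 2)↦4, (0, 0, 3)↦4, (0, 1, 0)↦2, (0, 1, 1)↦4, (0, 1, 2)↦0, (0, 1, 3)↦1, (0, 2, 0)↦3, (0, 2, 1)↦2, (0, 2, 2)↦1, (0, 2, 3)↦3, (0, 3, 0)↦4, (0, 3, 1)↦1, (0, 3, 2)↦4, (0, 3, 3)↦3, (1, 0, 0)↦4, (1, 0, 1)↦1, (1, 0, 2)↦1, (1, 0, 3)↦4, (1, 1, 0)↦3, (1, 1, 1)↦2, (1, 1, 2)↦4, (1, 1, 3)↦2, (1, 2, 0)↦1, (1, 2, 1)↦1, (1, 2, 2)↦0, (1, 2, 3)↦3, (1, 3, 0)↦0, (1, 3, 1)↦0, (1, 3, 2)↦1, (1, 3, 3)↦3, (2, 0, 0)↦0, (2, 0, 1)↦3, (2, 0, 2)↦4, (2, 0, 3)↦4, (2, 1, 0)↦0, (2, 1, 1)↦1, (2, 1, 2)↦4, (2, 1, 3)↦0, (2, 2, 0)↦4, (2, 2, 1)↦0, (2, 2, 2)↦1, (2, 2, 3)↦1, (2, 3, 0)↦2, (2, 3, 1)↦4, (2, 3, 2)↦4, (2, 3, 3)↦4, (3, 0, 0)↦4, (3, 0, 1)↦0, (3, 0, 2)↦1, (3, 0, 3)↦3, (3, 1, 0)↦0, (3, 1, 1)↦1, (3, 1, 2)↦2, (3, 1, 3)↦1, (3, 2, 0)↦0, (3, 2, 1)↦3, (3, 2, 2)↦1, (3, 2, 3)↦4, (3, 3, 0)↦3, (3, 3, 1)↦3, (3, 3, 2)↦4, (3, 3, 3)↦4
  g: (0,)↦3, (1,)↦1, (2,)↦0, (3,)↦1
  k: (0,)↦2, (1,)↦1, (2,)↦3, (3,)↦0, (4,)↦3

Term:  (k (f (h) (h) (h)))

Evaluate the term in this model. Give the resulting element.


  h = 3
  h = 3
  h = 3
  (f (h) (h) (h)) = f(3, 3, 3) = 4
  (k (f (h) (h) (h))) = k(4,) = 3

value = 3
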